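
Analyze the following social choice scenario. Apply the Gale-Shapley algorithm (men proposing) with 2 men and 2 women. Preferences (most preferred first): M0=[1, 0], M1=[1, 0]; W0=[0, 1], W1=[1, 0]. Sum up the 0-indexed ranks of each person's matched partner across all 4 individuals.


Step 1: Run Gale-Shapley (men propose, women hold best offer):
  M0 proposes to W1; she accepts
  M1 proposes to W1; she switches from M0
  M0 proposes to W0; she accepts
Step 2: Final matching: W0-M0, W1-M1
Step 3: 0-indexed ranks (man's rank of his match, then woman's): 1 + 0 + 0 + 0
Step 4: Total rank sum = 1

1


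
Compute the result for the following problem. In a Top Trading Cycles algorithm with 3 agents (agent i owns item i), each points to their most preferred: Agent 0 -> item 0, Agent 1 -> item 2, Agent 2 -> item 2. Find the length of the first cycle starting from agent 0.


Step 1: Trace the pointer graph from agent 0: 0 -> 0
Step 2: A cycle is detected when we revisit agent 0
Step 3: The cycle is: 0 -> 0
Step 4: Cycle length = 1

1


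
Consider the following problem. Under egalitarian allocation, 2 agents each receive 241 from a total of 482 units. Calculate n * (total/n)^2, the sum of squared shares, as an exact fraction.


Step 1: Each agent's share = 482/2 = 241
Step 2: Square of each share = (241)^2 = 58081
Step 3: Sum of squares = 2 * 58081 = 116162

116162


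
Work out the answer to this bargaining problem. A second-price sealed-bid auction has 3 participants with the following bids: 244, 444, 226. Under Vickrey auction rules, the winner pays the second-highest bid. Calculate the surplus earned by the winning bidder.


Step 1: Sort bids in descending order: 444, 244, 226
Step 2: The winning bid is the highest: 444
Step 3: The payment equals the second-highest bid: 244
Step 4: Surplus = winner's bid - payment = 444 - 244 = 200

200


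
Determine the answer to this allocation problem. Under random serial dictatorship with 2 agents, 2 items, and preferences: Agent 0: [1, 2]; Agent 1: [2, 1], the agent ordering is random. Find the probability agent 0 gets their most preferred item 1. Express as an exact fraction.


Step 1: Agent 0 wants item 1
Step 2: There are 2 possible orderings of agents
Step 3: In 2 orderings, agent 0 gets item 1
Step 4: Probability = 2/2 = 1

1


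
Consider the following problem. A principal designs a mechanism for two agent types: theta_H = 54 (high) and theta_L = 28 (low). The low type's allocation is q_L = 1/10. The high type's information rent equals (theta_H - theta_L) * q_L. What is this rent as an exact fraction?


Step 1: theta_H - theta_L = 54 - 28 = 26
Step 2: Information rent = (theta_H - theta_L) * q_L
Step 3: = 26 * 1/10
Step 4: = 13/5

13/5


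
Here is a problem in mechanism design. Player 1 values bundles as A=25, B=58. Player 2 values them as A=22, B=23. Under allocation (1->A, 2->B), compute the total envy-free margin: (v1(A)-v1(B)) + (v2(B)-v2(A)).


Step 1: Player 1's margin = v1(A) - v1(B) = 25 - 58 = -33
Step 2: Player 2's margin = v2(B) - v2(A) = 23 - 22 = 1
Step 3: Total margin = -33 + 1 = -32

-32


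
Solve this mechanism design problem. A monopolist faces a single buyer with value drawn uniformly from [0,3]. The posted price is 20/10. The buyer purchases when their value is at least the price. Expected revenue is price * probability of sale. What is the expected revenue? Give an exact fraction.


Step 1: Posted price r = 2, value support [0,3]
Step 2: P(v >= r) = (3 - 2)/3 = 1/3
Step 3: Expected revenue = r * P(v >= r) = 2 * 1/3
Step 4: Revenue = 2/3

2/3


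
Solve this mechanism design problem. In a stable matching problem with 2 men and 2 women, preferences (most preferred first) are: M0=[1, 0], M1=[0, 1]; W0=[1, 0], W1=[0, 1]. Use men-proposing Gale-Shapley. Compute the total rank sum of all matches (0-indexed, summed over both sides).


Step 1: Run Gale-Shapley (men propose, women hold best offer):
  M0 proposes to W1; she accepts
  M1 proposes to W0; she accepts
Step 2: Final matching: W0-M1, W1-M0
Step 3: 0-indexed ranks (man's rank of his match, then woman's): 0 + 0 + 0 + 0
Step 4: Total rank sum = 0

0


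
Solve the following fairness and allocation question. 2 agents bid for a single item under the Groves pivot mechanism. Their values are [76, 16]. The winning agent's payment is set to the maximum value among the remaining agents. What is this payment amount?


Step 1: The efficient winner is agent 0 with value 76
Step 2: Other agents' values: [16]
Step 3: Pivot payment = max(others) = 16
Step 4: The winner pays 16

16


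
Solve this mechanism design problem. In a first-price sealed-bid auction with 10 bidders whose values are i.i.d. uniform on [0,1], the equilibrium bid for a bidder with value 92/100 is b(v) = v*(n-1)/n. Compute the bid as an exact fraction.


Step 1: The symmetric BNE bidding function is b(v) = v * (n-1) / n
Step 2: Substitute v = 23/25 and n = 10
Step 3: b = 23/25 * 9/10
Step 4: b = 207/250

207/250


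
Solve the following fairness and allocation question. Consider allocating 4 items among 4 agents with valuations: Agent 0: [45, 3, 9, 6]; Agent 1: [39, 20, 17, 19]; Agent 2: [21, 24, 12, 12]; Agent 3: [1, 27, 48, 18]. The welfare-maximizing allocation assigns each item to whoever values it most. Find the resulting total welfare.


Step 1: For each item, find the maximum value among all agents.
Step 2: Item 0 -> Agent 0 (value 45)
Step 3: Item 1 -> Agent 3 (value 27)
Step 4: Item 2 -> Agent 3 (value 48)
Step 5: Item 3 -> Agent 1 (value 19)
Step 6: Total welfare = 45 + 27 + 48 + 19 = 139

139


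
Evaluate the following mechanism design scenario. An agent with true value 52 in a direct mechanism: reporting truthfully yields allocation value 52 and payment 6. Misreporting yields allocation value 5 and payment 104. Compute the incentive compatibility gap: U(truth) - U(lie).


Step 1: U(truth) = value - payment = 52 - 6 = 46
Step 2: U(lie) = allocation - payment = 5 - 104 = -99
Step 3: IC gap = 46 - (-99) = 145

145


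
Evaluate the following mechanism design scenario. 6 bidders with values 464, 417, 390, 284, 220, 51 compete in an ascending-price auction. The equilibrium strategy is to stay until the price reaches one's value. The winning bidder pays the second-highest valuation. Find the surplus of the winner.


Step 1: Identify the highest value: 464
Step 2: Identify the second-highest value: 417
Step 3: The final price = second-highest value = 417
Step 4: Surplus = 464 - 417 = 47

47


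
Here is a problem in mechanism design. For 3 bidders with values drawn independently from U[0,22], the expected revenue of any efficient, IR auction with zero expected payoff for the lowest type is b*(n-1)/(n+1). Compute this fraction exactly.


Step 1: By Revenue Equivalence, expected revenue = b*(n-1)/(n+1)
Step 2: Substituting n = 3, b = 22
Step 3: Revenue = 22*(3-1)/(3+1) = 22*2/4
Step 4: Revenue = 44/4 = 11

11


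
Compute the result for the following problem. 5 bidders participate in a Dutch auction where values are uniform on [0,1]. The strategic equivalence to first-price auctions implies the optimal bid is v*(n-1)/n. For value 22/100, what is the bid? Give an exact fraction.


Step 1: Dutch auctions are strategically equivalent to first-price auctions
Step 2: The equilibrium bid is b(v) = v*(n-1)/n
Step 3: b = 11/50 * 4/5
Step 4: b = 22/125

22/125


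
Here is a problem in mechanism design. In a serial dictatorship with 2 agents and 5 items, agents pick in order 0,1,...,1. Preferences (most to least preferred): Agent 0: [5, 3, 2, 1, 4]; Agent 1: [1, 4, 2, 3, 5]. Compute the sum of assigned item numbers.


Step 1: Agent 0 picks item 5
Step 2: Agent 1 picks item 1
Step 3: Sum = 5 + 1 = 6

6


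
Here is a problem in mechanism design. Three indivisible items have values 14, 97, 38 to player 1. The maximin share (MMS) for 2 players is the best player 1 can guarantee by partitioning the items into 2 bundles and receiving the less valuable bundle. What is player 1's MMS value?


Step 1: Item values = 14, 97, 38
Step 2: Enumerate all 2-bundle partitions and take the smaller bundle:
  Partition 1: {14} vs {97,38} -> bundles 14, 135; min = 14
  Partition 2: {97} vs {14,38} -> bundles 97, 52; min = 52
  Partition 3: {38} vs {14,97} -> bundles 38, 111; min = 38
Step 3: MMS = max(14, 52, 38) = 52

52


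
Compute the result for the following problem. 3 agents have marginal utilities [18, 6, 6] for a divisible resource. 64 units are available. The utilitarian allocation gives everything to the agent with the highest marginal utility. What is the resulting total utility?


Step 1: The marginal utilities are [18, 6, 6]
Step 2: The highest marginal utility is 18
Step 3: All 64 units go to that agent
Step 4: Total utility = 18 * 64 = 1152

1152


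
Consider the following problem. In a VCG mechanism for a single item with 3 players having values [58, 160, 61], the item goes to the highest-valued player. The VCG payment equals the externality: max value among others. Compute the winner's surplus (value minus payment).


Step 1: The winner is the agent with the highest value: agent 1 with value 160
Step 2: Values of other agents: [58, 61]
Step 3: VCG payment = max of others' values = 61
Step 4: Surplus = 160 - 61 = 99

99


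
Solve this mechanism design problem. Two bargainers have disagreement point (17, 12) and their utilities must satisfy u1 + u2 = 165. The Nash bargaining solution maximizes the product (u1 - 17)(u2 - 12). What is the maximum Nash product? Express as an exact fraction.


Step 1: The Nash solution splits surplus symmetrically above the disagreement point
Step 2: u1 = (total + d1 - d2)/2 = (165 + 17 - 12)/2 = 85
Step 3: u2 = (total - d1 + d2)/2 = (165 - 17 + 12)/2 = 80
Step 4: Nash product = (85 - 17) * (80 - 12)
Step 5: = 68 * 68 = 4624

4624


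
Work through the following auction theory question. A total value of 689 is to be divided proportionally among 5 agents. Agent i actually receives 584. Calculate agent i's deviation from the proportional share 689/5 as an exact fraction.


Step 1: Proportional share = 689/5
Step 2: Agent's actual allocation = 584
Step 3: Excess = 584 - 689/5 = 2231/5

2231/5


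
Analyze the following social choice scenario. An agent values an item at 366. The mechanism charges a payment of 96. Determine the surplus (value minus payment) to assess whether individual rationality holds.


Step 1: Surplus = value - payment = 366 - 96 = 270
Step 2: IR is satisfied (surplus >= 0)

270


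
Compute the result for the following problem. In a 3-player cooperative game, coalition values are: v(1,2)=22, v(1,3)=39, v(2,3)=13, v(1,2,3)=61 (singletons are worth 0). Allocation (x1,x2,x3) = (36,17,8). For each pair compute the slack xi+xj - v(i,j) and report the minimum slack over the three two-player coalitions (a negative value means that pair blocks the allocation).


Step 1: Slack for coalition (1,2): x1+x2 - v12 = 53 - 22 = 31
Step 2: Slack for coalition (1,3): x1+x3 - v13 = 44 - 39 = 5
Step 3: Slack for coalition (2,3): x2+x3 - v23 = 25 - 13 = 12
Step 4: Minimum slack = min(31, 5, 12) = 5, attained by (1,3); no pair can gain by deviating, so the allocation is in the core

5


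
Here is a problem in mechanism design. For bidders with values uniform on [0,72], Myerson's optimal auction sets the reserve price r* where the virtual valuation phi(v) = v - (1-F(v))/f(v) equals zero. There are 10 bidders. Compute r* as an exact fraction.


Step 1: For U[0,72], F(v) = v/72 and f(v) = 1/72
Step 2: phi(v) = v - (1 - v/72)/(1/72) = v - (72 - v) = 2v - 72
Step 3: Set phi(r*) = 0: 2r* - 72 = 0
Step 4: r* = 72/2 = 36 (the number of bidders n = 10 does not enter)

36


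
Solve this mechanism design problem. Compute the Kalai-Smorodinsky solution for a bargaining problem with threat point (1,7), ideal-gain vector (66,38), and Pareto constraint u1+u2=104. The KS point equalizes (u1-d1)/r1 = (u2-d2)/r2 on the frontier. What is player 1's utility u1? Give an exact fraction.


Step 1: At the KS point, (u1-d1)/r1 = (u2-d2)/r2 = t and u1+u2 = 104
Step 2: u1 = d1 + r1*t and u2 = d2 + r2*t, so (d1 + r1*t) + (d2 + r2*t) = 104
Step 3: t = (104 - 1 - 7)/(66 + 38) = 96/104 = 12/13
Step 4: u1 = d1 + r1*t = 1 + 66 * 12/13 = 805/13
Step 5: (Check: u2 = d2 + r2*t = 547/13; u1+u2 = 805/13 + 547/13 = 104, on the frontier.)

805/13


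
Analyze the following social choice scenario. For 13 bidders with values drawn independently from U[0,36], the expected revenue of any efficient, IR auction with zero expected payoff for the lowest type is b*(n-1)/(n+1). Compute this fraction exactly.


Step 1: By Revenue Equivalence, expected revenue = b*(n-1)/(n+1)
Step 2: Substituting n = 13, b = 36
Step 3: Revenue = 36*(13-1)/(13+1) = 36*12/14
Step 4: Revenue = 432/14 = 216/7

216/7


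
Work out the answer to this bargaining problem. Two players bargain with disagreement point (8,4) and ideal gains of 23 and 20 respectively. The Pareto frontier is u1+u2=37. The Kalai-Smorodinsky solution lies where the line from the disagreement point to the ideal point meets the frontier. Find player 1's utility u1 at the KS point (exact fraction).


Step 1: At the KS point, (u1-d1)/r1 = (u2-d2)/r2 = t and u1+u2 = 37
Step 2: u1 = d1 + r1*t and u2 = d2 + r2*t, so (d1 + r1*t) + (d2 + r2*t) = 37
Step 3: t = (37 - 8 - 4)/(23 + 20) = 25/43
Step 4: u1 = d1 + r1*t = 8 + 23 * 25/43 = 919/43
Step 5: (Check: u2 = d2 + r2*t = 672/43; u1+u2 = 919/43 + 672/43 = 37, on the frontier.)

919/43


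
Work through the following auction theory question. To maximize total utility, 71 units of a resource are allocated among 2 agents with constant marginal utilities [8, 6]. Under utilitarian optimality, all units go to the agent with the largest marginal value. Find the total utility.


Step 1: The marginal utilities are [8, 6]
Step 2: The highest marginal utility is 8
Step 3: All 71 units go to that agent
Step 4: Total utility = 8 * 71 = 568

568


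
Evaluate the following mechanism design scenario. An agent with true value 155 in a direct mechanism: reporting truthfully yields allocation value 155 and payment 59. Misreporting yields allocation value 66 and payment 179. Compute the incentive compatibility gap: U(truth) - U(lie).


Step 1: U(truth) = value - payment = 155 - 59 = 96
Step 2: U(lie) = allocation - payment = 66 - 179 = -113
Step 3: IC gap = 96 - (-113) = 209

209


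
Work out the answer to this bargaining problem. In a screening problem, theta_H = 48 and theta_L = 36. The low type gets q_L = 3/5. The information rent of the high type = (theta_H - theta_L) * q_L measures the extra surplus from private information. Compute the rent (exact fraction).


Step 1: theta_H - theta_L = 48 - 36 = 12
Step 2: Information rent = (theta_H - theta_L) * q_L
Step 3: = 12 * 3/5
Step 4: = 36/5

36/5


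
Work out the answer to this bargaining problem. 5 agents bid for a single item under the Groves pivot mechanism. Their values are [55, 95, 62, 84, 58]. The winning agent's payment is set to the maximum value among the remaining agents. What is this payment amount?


Step 1: The efficient winner is agent 1 with value 95
Step 2: Other agents' values: [55, 62, 84, 58]
Step 3: Pivot payment = max(others) = 84
Step 4: The winner pays 84

84


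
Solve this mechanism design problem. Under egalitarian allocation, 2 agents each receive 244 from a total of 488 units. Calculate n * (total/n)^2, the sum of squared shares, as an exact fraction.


Step 1: Each agent's share = 488/2 = 244
Step 2: Square of each share = (244)^2 = 59536
Step 3: Sum of squares = 2 * 59536 = 119072

119072


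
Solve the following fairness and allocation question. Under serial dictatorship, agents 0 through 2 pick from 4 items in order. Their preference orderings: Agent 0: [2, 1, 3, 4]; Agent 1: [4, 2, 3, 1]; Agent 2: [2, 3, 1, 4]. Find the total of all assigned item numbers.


Step 1: Agent 0 picks item 2
Step 2: Agent 1 picks item 4
Step 3: Agent 2 picks item 3
Step 4: Sum = 2 + 4 + 3 = 9

9


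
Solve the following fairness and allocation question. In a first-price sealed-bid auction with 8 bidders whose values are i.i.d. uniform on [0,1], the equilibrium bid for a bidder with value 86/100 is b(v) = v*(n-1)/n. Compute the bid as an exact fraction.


Step 1: The symmetric BNE bidding function is b(v) = v * (n-1) / n
Step 2: Substitute v = 43/50 and n = 8
Step 3: b = 43/50 * 7/8
Step 4: b = 301/400

301/400


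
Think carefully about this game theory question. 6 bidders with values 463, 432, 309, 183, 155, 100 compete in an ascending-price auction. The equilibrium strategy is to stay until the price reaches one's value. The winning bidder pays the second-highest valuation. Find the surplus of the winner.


Step 1: Identify the highest value: 463
Step 2: Identify the second-highest value: 432
Step 3: The final price = second-highest value = 432
Step 4: Surplus = 463 - 432 = 31

31


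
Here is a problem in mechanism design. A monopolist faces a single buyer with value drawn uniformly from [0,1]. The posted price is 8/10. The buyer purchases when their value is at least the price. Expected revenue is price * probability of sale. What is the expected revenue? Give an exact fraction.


Step 1: Posted price r = 4/5, value support [0,1]
Step 2: P(v >= r) = (1 - 4/5)/1 = 1/5
Step 3: Expected revenue = r * P(v >= r) = 4/5 * 1/5
Step 4: Revenue = 4/25

4/25


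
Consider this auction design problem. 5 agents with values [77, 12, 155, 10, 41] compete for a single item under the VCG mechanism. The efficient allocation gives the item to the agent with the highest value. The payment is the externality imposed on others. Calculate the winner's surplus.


Step 1: The winner is the agent with the highest value: agent 2 with value 155
Step 2: Values of other agents: [77, 12, 10, 41]
Step 3: VCG payment = max of others' values = 77
Step 4: Surplus = 155 - 77 = 78

78


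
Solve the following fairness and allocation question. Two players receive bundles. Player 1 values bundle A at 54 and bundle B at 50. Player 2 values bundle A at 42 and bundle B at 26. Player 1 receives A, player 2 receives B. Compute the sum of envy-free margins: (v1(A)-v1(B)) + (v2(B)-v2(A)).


Step 1: Player 1's margin = v1(A) - v1(B) = 54 - 50 = 4
Step 2: Player 2's margin = v2(B) - v2(A) = 26 - 42 = -16
Step 3: Total margin = 4 + -16 = -12

-12


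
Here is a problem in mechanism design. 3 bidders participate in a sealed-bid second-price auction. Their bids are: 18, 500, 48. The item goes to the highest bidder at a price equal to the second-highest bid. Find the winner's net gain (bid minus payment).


Step 1: Sort bids in descending order: 500, 48, 18
Step 2: The winning bid is the highest: 500
Step 3: The payment equals the second-highest bid: 48
Step 4: Surplus = winner's bid - payment = 500 - 48 = 452

452


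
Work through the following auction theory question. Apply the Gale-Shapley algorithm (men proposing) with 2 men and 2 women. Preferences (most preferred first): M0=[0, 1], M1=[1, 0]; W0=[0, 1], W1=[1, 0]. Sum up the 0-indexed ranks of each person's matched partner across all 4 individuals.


Step 1: Run Gale-Shapley (men propose, women hold best offer):
  M0 proposes to W0; she accepts
  M1 proposes to W1; she accepts
Step 2: Final matching: W0-M0, W1-M1
Step 3: 0-indexed ranks (man's rank of his match, then woman's): 0 + 0 + 0 + 0
Step 4: Total rank sum = 0

0


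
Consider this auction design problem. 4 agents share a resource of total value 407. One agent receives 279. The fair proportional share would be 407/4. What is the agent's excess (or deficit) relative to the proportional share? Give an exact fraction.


Step 1: Proportional share = 407/4
Step 2: Agent's actual allocation = 279
Step 3: Excess = 279 - 407/4 = 709/4

709/4


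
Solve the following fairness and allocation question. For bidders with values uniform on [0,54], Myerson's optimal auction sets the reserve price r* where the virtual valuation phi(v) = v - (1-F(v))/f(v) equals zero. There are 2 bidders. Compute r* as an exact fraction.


Step 1: For U[0,54], F(v) = v/54 and f(v) = 1/54
Step 2: phi(v) = v - (1 - v/54)/(1/54) = v - (54 - v) = 2v - 54
Step 3: Set phi(r*) = 0: 2r* - 54 = 0
Step 4: r* = 54/2 = 27 (the number of bidders n = 2 does not enter)

27


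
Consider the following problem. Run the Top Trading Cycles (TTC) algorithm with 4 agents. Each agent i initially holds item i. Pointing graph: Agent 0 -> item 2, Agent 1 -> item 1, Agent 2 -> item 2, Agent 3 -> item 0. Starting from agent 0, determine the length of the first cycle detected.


Step 1: Trace the pointer graph from agent 0: 0 -> 2 -> 2
Step 2: A cycle is detected when we revisit agent 2
Step 3: The cycle is: 2 -> 2
Step 4: Cycle length = 1

1


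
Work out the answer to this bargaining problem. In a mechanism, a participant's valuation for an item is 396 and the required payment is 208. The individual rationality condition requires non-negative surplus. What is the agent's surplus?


Step 1: Surplus = value - payment = 396 - 208 = 188
Step 2: IR is satisfied (surplus >= 0)

188


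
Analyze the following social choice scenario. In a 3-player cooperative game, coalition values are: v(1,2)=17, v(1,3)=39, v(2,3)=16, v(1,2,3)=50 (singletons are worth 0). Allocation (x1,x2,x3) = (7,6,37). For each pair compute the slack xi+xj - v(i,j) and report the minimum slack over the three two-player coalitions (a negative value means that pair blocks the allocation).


Step 1: Slack for coalition (1,2): x1+x2 - v12 = 13 - 17 = -4
Step 2: Slack for coalition (1,3): x1+x3 - v13 = 44 - 39 = 5
Step 3: Slack for coalition (2,3): x2+x3 - v23 = 43 - 16 = 27
Step 4: Minimum slack = min(-4, 5, 27) = -4, attained by (1,2); coalition (1,2) can block (slack < 0), so the allocation is not in the core

-4


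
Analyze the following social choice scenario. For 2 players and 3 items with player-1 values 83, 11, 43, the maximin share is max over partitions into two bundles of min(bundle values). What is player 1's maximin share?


Step 1: Item values = 83, 11, 43
Step 2: Enumerate all 2-bundle partitions and take the smaller bundle:
  Partition 1: {83} vs {11,43} -> bundles 83, 54; min = 54
  Partition 2: {11} vs {83,43} -> bundles 11, 126; min = 11
  Partition 3: {43} vs {83,11} -> bundles 43, 94; min = 43
Step 3: MMS = max(54, 11, 43) = 54

54


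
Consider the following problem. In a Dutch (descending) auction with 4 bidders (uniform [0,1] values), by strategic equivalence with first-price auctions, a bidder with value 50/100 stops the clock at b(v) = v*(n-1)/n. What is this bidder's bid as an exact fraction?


Step 1: Dutch auctions are strategically equivalent to first-price auctions
Step 2: The equilibrium bid is b(v) = v*(n-1)/n
Step 3: b = 1/2 * 3/4
Step 4: b = 3/8

3/8


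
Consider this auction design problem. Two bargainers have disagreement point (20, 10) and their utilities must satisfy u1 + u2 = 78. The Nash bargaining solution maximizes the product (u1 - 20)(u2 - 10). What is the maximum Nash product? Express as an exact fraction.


Step 1: The Nash solution splits surplus symmetrically above the disagreement point
Step 2: u1 = (total + d1 - d2)/2 = (78 + 20 - 10)/2 = 44
Step 3: u2 = (total - d1 + d2)/2 = (78 - 20 + 10)/2 = 34
Step 4: Nash product = (44 - 20) * (34 - 10)
Step 5: = 24 * 24 = 576

576


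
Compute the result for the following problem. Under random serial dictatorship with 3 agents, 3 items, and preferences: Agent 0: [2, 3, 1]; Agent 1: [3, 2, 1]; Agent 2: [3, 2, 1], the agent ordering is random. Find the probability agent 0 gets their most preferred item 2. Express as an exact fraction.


Step 1: Agent 0 wants item 2
Step 2: There are 6 possible orderings of agents
Step 3: In 4 orderings, agent 0 gets item 2
Step 4: Probability = 4/6 = 2/3

2/3


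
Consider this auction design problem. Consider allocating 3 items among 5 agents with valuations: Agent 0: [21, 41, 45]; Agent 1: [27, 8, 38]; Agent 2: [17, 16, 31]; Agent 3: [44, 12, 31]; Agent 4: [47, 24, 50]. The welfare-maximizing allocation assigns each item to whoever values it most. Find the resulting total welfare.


Step 1: For each item, find the maximum value among all agents.
Step 2: Item 0 -> Agent 4 (value 47)
Step 3: Item 1 -> Agent 0 (value 41)
Step 4: Item 2 -> Agent 4 (value 50)
Step 5: Total welfare = 47 + 41 + 50 = 138

138


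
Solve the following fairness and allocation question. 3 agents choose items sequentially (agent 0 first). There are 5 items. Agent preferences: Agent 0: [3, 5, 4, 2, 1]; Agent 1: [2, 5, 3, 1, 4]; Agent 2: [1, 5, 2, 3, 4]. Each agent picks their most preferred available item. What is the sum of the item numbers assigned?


Step 1: Agent 0 picks item 3
Step 2: Agent 1 picks item 2
Step 3: Agent 2 picks item 1
Step 4: Sum = 3 + 2 + 1 = 6

6


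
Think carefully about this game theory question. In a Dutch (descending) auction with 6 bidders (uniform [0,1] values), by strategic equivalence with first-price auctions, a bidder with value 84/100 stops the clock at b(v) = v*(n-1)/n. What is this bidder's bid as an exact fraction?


Step 1: Dutch auctions are strategically equivalent to first-price auctions
Step 2: The equilibrium bid is b(v) = v*(n-1)/n
Step 3: b = 21/25 * 5/6
Step 4: b = 7/10

7/10


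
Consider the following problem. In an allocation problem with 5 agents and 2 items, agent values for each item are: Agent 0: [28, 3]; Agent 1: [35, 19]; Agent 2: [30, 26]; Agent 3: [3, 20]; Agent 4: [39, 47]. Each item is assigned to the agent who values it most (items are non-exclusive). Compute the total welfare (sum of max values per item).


Step 1: For each item, find the maximum value among all agents.
Step 2: Item 0 -> Agent 4 (value 39)
Step 3: Item 1 -> Agent 4 (value 47)
Step 4: Total welfare = 39 + 47 = 86

86


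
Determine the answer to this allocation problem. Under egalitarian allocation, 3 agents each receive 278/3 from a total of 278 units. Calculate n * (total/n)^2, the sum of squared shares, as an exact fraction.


Step 1: Each agent's share = 278/3
Step 2: Square of each share = (278/3)^2 = 77284/9
Step 3: Sum of squares = 3 * 77284/9 = 77284/3

77284/3


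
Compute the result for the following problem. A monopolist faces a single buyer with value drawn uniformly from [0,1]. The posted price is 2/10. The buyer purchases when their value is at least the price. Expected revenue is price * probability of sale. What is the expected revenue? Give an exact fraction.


Step 1: Posted price r = 1/5, value support [0,1]
Step 2: P(v >= r) = (1 - 1/5)/1 = 4/5
Step 3: Expected revenue = r * P(v >= r) = 1/5 * 4/5
Step 4: Revenue = 4/25

4/25


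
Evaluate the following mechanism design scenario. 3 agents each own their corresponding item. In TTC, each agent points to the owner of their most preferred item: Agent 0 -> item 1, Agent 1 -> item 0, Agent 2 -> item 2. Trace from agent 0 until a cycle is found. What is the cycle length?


Step 1: Trace the pointer graph from agent 0: 0 -> 1 -> 0
Step 2: A cycle is detected when we revisit agent 0
Step 3: The cycle is: 0 -> 1 -> 0
Step 4: Cycle length = 2

2


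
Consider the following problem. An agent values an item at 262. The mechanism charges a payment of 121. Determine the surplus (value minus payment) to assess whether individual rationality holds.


Step 1: Surplus = value - payment = 262 - 121 = 141
Step 2: IR is satisfied (surplus >= 0)

141


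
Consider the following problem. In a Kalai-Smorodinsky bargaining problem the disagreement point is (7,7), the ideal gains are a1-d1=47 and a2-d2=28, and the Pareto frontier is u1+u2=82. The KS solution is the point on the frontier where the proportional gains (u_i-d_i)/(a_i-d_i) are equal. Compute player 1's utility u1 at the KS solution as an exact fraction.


Step 1: At the KS point, (u1-d1)/r1 = (u2-d2)/r2 = t and u1+u2 = 82
Step 2: u1 = d1 + r1*t and u2 = d2 + r2*t, so (d1 + r1*t) + (d2 + r2*t) = 82
Step 3: t = (82 - 7 - 7)/(47 + 28) = 68/75
Step 4: u1 = d1 + r1*t = 7 + 47 * 68/75 = 3721/75
Step 5: (Check: u2 = d2 + r2*t = 2429/75; u1+u2 = 3721/75 + 2429/75 = 82, on the frontier.)

3721/75


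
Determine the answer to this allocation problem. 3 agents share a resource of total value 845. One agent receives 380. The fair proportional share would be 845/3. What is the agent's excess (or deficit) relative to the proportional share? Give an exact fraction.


Step 1: Proportional share = 845/3
Step 2: Agent's actual allocation = 380
Step 3: Excess = 380 - 845/3 = 295/3

295/3


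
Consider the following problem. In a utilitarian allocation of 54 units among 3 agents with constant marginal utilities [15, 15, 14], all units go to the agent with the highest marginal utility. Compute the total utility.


Step 1: The marginal utilities are [15, 15, 14]
Step 2: The highest marginal utility is 15
Step 3: All 54 units go to that agent
Step 4: Total utility = 15 * 54 = 810

810


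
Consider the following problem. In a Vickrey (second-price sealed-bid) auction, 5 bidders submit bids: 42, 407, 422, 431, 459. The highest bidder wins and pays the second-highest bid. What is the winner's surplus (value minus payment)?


Step 1: Sort bids in descending order: 459, 431, 422, 407, 42
Step 2: The winning bid is the highest: 459
Step 3: The payment equals the second-highest bid: 431
Step 4: Surplus = winner's bid - payment = 459 - 431 = 28

28


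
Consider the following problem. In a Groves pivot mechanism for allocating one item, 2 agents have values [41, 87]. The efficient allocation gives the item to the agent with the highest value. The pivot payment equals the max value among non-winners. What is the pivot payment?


Step 1: The efficient winner is agent 1 with value 87
Step 2: Other agents' values: [41]
Step 3: Pivot payment = max(others) = 41
Step 4: The winner pays 41

41


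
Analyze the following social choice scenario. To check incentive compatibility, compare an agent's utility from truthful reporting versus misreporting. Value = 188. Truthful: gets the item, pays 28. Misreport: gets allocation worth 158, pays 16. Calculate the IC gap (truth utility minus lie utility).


Step 1: U(truth) = value - payment = 188 - 28 = 160
Step 2: U(lie) = allocation - payment = 158 - 16 = 142
Step 3: IC gap = 160 - 142 = 18

18


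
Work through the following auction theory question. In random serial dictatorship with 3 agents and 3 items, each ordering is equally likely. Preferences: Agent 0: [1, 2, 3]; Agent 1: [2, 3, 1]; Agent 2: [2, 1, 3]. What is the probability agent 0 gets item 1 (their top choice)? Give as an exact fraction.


Step 1: Agent 0 wants item 1
Step 2: There are 6 possible orderings of agents
Step 3: In 5 orderings, agent 0 gets item 1
Step 4: Probability = 5/6

5/6


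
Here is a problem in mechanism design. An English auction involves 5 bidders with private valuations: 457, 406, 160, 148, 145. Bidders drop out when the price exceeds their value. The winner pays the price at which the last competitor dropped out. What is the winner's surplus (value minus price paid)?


Step 1: Identify the highest value: 457
Step 2: Identify the second-highest value: 406
Step 3: The final price = second-highest value = 406
Step 4: Surplus = 457 - 406 = 51

51


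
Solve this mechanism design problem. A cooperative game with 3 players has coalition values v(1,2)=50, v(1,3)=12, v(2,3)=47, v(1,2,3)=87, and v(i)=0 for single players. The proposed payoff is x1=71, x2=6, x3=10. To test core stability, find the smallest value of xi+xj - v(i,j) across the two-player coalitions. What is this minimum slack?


Step 1: Slack for coalition (1,2): x1+x2 - v12 = 77 - 50 = 27
Step 2: Slack for coalition (1,3): x1+x3 - v13 = 81 - 12 = 69
Step 3: Slack for coalition (2,3): x2+x3 - v23 = 16 - 47 = -31
Step 4: Minimum slack = min(27, 69, -31) = -31, attained by (2,3); coalition (2,3) can block (slack < 0), so the allocation is not in the core

-31


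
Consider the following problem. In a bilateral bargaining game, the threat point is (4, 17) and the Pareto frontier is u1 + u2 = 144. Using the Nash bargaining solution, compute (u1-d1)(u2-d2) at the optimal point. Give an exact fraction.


Step 1: The Nash solution splits surplus symmetrically above the disagreement point
Step 2: u1 = (total + d1 - d2)/2 = (144 + 4 - 17)/2 = 131/2
Step 3: u2 = (total - d1 + d2)/2 = (144 - 4 + 17)/2 = 157/2
Step 4: Nash product = (131/2 - 4) * (157/2 - 17)
Step 5: = 123/2 * 123/2 = 15129/4

15129/4


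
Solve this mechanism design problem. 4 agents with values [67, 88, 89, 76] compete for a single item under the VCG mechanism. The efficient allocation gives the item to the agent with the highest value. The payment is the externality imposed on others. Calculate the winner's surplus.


Step 1: The winner is the agent with the highest value: agent 2 with value 89
Step 2: Values of other agents: [67, 88, 76]
Step 3: VCG payment = max of others' values = 88
Step 4: Surplus = 89 - 88 = 1

1


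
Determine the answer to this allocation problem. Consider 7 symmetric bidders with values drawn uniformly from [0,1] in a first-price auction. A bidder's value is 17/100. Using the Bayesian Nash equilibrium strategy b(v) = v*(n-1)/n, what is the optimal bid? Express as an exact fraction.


Step 1: The symmetric BNE bidding function is b(v) = v * (n-1) / n
Step 2: Substitute v = 17/100 and n = 7
Step 3: b = 17/100 * 6/7
Step 4: b = 51/350

51/350


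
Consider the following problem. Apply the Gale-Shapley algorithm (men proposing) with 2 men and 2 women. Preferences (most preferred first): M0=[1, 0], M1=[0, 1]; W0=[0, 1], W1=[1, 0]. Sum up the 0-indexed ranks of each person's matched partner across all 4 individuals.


Step 1: Run Gale-Shapley (men propose, women hold best offer):
  M0 proposes to W1; she accepts
  M1 proposes to W0; she accepts
Step 2: Final matching: W0-M1, W1-M0
Step 3: 0-indexed ranks (man's rank of his match, then woman's): 0 + 1 + 0 + 1
Step 4: Total rank sum = 2

2


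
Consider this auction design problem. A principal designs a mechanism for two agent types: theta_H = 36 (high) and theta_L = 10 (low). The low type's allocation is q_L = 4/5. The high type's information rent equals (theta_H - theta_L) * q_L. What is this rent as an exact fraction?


Step 1: theta_H - theta_L = 36 - 10 = 26
Step 2: Information rent = (theta_H - theta_L) * q_L
Step 3: = 26 * 4/5
Step 4: = 104/5

104/5


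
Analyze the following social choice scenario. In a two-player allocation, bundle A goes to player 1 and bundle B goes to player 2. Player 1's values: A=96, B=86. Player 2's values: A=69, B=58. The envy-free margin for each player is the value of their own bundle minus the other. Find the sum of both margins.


Step 1: Player 1's margin = v1(A) - v1(B) = 96 - 86 = 10
Step 2: Player 2's margin = v2(B) - v2(A) = 58 - 69 = -11
Step 3: Total margin = 10 + -11 = -1

-1


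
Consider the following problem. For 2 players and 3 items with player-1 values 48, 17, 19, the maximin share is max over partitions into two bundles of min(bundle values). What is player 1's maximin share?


Step 1: Item values = 48, 17, 19
Step 2: Enumerate all 2-bundle partitions and take the smaller bundle:
  Partition 1: {48} vs {17,19} -> bundles 48, 36; min = 36
  Partition 2: {17} vs {48,19} -> bundles 17, 67; min = 17
  Partition 3: {19} vs {48,17} -> bundles 19, 65; min = 19
Step 3: MMS = max(36, 17, 19) = 36

36


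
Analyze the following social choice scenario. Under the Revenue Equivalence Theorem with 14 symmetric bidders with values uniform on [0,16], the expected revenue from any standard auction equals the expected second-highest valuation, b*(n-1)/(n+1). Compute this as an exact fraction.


Step 1: By Revenue Equivalence, expected revenue = b*(n-1)/(n+1)
Step 2: Substituting n = 14, b = 16
Step 3: Revenue = 16*(14-1)/(14+1) = 16*13/15
Step 4: Revenue = 208/15

208/15


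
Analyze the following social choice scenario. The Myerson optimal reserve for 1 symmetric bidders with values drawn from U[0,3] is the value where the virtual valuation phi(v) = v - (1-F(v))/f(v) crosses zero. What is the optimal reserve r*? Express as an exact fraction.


Step 1: For U[0,3], F(v) = v/3 and f(v) = 1/3
Step 2: phi(v) = v - (1 - v/3)/(1/3) = v - (3 - v) = 2v - 3
Step 3: Set phi(r*) = 0: 2r* - 3 = 0
Step 4: r* = 3/2 (the number of bidders n = 1 does not enter)

3/2


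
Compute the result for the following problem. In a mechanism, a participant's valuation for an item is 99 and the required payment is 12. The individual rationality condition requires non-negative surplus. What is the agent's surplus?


Step 1: Surplus = value - payment = 99 - 12 = 87
Step 2: IR is satisfied (surplus >= 0)

87


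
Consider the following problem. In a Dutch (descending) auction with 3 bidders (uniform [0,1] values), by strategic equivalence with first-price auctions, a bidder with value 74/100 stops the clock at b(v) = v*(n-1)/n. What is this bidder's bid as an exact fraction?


Step 1: Dutch auctions are strategically equivalent to first-price auctions
Step 2: The equilibrium bid is b(v) = v*(n-1)/n
Step 3: b = 37/50 * 2/3
Step 4: b = 37/75

37/75


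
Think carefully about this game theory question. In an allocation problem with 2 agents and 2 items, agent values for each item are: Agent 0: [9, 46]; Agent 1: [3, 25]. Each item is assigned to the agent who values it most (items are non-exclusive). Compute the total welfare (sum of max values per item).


Step 1: For each item, find the maximum value among all agents.
Step 2: Item 0 -> Agent 0 (value 9)
Step 3: Item 1 -> Agent 0 (value 46)
Step 4: Total welfare = 9 + 46 = 55

55


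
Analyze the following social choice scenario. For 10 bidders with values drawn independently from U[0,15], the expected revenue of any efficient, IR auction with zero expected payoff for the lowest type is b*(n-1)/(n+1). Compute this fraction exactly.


Step 1: By Revenue Equivalence, expected revenue = b*(n-1)/(n+1)
Step 2: Substituting n = 10, b = 15
Step 3: Revenue = 15*(10-1)/(10+1) = 15*9/11
Step 4: Revenue = 135/11

135/11


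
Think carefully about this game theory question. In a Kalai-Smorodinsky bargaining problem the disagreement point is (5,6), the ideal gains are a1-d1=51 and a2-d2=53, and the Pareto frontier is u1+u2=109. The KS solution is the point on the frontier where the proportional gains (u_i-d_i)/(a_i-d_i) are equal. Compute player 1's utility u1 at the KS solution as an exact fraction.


Step 1: At the KS point, (u1-d1)/r1 = (u2-d2)/r2 = t and u1+u2 = 109
Step 2: u1 = d1 + r1*t and u2 = d2 + r2*t, so (d1 + r1*t) + (d2 + r2*t) = 109
Step 3: t = (109 - 5 - 6)/(51 + 53) = 98/104 = 49/52
Step 4: u1 = d1 + r1*t = 5 + 51 * 49/52 = 2759/52
Step 5: (Check: u2 = d2 + r2*t = 2909/52; u1+u2 = 2759/52 + 2909/52 = 109, on the frontier.)

2759/52


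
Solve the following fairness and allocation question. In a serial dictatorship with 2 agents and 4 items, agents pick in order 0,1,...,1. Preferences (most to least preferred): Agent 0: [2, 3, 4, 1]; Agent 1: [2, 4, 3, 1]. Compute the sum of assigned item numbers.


Step 1: Agent 0 picks item 2
Step 2: Agent 1 picks item 4
Step 3: Sum = 2 + 4 = 6

6


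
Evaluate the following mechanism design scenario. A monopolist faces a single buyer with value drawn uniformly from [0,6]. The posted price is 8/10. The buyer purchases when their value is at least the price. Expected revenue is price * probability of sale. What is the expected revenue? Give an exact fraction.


Step 1: Posted price r = 4/5, value support [0,6]
Step 2: P(v >= r) = (6 - 4/5)/6 = 13/15
Step 3: Expected revenue = r * P(v >= r) = 4/5 * 13/15
Step 4: Revenue = 52/75

52/75


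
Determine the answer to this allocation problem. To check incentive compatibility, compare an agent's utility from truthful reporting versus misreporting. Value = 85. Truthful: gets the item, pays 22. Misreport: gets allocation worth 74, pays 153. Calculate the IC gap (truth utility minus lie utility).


Step 1: U(truth) = value - payment = 85 - 22 = 63
Step 2: U(lie) = allocation - payment = 74 - 153 = -79
Step 3: IC gap = 63 - (-79) = 142

142
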